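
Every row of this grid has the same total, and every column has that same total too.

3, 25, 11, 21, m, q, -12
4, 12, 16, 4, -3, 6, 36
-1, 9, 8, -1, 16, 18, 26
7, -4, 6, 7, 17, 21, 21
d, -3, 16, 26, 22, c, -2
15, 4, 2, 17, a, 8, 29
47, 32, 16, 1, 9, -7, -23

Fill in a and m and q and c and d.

Rows 2 and 3 both sum to 75, so that's the common total.
Column 1: 3 + 4 − 1 + 7 + 15 + 47 = 75, so its missing entry is 75 − 75 = 0.
Row 6: 15 + 4 + 2 + 17 + 8 + 29 = 75, so its missing entry is 75 − 75 = 0.
Column 5: -3 + 16 + 17 + 22 + 0 + 9 = 61, so its missing entry is 75 − 61 = 14.
Row 5: 0 − 3 + 16 + 26 + 22 − 2 = 59, so its missing entry is 75 − 59 = 16.
Row 1: 3 + 25 + 11 + 21 + 14 − 12 = 62, so its missing entry is 75 − 62 = 13.

a = 0, m = 14, q = 13, c = 16, d = 0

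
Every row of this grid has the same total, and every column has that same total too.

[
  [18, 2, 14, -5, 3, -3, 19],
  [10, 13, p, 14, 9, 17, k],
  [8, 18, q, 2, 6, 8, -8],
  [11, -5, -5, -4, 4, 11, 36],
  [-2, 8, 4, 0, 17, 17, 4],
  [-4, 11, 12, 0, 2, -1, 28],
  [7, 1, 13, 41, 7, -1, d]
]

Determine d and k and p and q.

d = -20, k = -11, p = -4, q = 14

Rows 1 and 4 both sum to 48, so that's the common total.
The known cells in row 7 total 68, leaving 48 − 68 = -20 for the blank.
The known cells in column 7 total 59, leaving 48 − 59 = -11 for the blank.
The known cells in row 2 total 52, leaving 48 − 52 = -4 for the blank.
The known cells in row 3 total 34, leaving 48 − 34 = 14 for the blank.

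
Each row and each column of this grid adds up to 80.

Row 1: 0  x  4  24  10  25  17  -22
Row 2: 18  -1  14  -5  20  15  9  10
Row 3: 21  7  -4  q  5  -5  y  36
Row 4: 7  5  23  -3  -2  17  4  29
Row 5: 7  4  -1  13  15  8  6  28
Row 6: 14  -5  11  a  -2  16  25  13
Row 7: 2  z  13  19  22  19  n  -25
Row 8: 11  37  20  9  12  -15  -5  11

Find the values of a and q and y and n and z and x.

a = 8, q = 15, y = 5, n = 19, z = 11, x = 22

Row 1 has 0 + 4 + 24 + 10 + 25 + 17 − 22 = 58; the blank must be 80 − 58 = 22.
Column 2 has 22 − 1 + 7 + 5 + 4 − 5 + 37 = 69; the blank must be 80 − 69 = 11.
Row 7 has 2 + 11 + 13 + 19 + 22 + 19 − 25 = 61; the blank must be 80 − 61 = 19.
Column 7 has 17 + 9 + 4 + 6 + 25 + 19 − 5 = 75; the blank must be 80 − 75 = 5.
Row 3 has 21 + 7 − 4 + 5 − 5 + 5 + 36 = 65; the blank must be 80 − 65 = 15.
Row 6 has 14 − 5 + 11 − 2 + 16 + 25 + 13 = 72; the blank must be 80 − 72 = 8.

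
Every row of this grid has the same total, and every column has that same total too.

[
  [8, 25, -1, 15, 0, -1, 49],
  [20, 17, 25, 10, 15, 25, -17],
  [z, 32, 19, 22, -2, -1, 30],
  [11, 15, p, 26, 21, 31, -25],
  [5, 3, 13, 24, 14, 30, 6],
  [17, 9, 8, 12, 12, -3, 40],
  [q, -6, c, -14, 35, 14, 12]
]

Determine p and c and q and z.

Rows 1 and 2 both sum to 95, so that's the common total.
Row 3: 32 + 19 + 22 − 2 − 1 + 30 = 100, so its missing entry is 95 − 100 = -5.
Row 4: 11 + 15 + 26 + 21 + 31 − 25 = 79, so its missing entry is 95 − 79 = 16.
Column 3: -1 + 25 + 19 + 16 + 13 + 8 = 80, so its missing entry is 95 − 80 = 15.
Row 7: -6 + 15 − 14 + 35 + 14 + 12 = 56, so its missing entry is 95 − 56 = 39.

p = 16, c = 15, q = 39, z = -5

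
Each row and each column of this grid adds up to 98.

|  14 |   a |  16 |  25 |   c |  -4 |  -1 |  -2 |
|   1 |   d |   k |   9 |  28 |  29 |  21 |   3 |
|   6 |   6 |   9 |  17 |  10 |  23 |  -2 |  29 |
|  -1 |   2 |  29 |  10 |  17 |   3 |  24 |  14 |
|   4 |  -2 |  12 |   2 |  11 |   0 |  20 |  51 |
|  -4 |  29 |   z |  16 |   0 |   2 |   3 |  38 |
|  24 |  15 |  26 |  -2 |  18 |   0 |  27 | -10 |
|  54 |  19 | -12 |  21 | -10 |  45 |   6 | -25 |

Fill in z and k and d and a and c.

Column 5: 28 + 10 + 17 + 11 + 0 + 18 − 10 = 74, so its missing entry is 98 − 74 = 24.
Row 1: 14 + 16 + 25 + 24 − 4 − 1 − 2 = 72, so its missing entry is 98 − 72 = 26.
Column 2: 26 + 6 + 2 − 2 + 29 + 15 + 19 = 95, so its missing entry is 98 − 95 = 3.
Row 2: 1 + 3 + 9 + 28 + 29 + 21 + 3 = 94, so its missing entry is 98 − 94 = 4.
Row 6: -4 + 29 + 16 + 0 + 2 + 3 + 38 = 84, so its missing entry is 98 − 84 = 14.

z = 14, k = 4, d = 3, a = 26, c = 24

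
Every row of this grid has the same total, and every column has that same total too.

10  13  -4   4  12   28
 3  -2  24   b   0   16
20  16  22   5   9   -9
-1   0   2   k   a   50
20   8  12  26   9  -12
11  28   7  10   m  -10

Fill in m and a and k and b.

m = 17, a = 16, k = -4, b = 22

Rows 1 and 3 both sum to 63, so that's the common total.
Row 6 has 11 + 28 + 7 + 10 − 10 = 46; the blank must be 63 − 46 = 17.
Row 2 has 3 − 2 + 24 + 0 + 16 = 41; the blank must be 63 − 41 = 22.
Column 4 has 4 + 22 + 5 + 26 + 10 = 67; the blank must be 63 − 67 = -4.
Row 4 has -1 + 0 + 2 − 4 + 50 = 47; the blank must be 63 − 47 = 16.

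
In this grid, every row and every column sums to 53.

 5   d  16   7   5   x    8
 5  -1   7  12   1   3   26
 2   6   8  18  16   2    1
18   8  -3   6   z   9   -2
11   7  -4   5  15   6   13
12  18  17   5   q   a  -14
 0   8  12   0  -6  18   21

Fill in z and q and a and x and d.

z = 17, q = 5, a = 10, x = 5, d = 7

Column 2: -1 + 6 + 8 + 7 + 18 + 8 = 46, so its missing entry is 53 − 46 = 7.
Row 4: 18 + 8 − 3 + 6 + 9 − 2 = 36, so its missing entry is 53 − 36 = 17.
Column 5: 5 + 1 + 16 + 17 + 15 − 6 = 48, so its missing entry is 53 − 48 = 5.
Row 6: 12 + 18 + 17 + 5 + 5 − 14 = 43, so its missing entry is 53 − 43 = 10.
Row 1: 5 + 7 + 16 + 7 + 5 + 8 = 48, so its missing entry is 53 − 48 = 5.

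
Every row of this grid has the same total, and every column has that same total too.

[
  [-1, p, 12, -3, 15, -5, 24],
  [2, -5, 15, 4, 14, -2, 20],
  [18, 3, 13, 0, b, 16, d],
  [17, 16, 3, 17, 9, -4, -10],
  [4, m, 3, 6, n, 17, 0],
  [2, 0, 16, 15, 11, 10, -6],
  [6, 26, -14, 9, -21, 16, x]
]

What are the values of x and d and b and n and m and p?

Rows 2 and 4 both sum to 48, so that's the common total.
The known cells in row 1 total 42, leaving 48 − 42 = 6 for the blank.
The known cells in row 7 total 22, leaving 48 − 22 = 26 for the blank.
The known cells in column 7 total 54, leaving 48 − 54 = -6 for the blank.
The known cells in row 3 total 44, leaving 48 − 44 = 4 for the blank.
The known cells in column 5 total 32, leaving 48 − 32 = 16 for the blank.
The known cells in row 5 total 46, leaving 48 − 46 = 2 for the blank.

x = 26, d = -6, b = 4, n = 16, m = 2, p = 6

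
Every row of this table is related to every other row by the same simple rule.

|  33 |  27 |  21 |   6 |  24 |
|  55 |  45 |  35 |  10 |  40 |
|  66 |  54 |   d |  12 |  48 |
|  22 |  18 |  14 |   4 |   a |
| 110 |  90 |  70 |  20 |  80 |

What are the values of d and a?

Each row is a constant multiple of every other row — this is a multiplication table with the headers hidden.
Row 3 is 12/6 = 2/1 times row 1, so its entry in column 3 is 21 × 2/1 = 42.
Row 4 is 4/6 = 2/3 times row 1, so its entry in column 5 is 24 × 2/3 = 16.

d = 42, a = 16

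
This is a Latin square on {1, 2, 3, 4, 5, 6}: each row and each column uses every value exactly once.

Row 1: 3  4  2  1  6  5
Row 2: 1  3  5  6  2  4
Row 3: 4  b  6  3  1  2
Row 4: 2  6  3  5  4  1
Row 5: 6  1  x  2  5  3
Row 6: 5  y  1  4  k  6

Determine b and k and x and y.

For row 6, column 5: column 5 already has {1, 2, 4, 5, 6}; that leaves 3.
Cell (6,2): row 6 already has {1, 3, 4, 5, 6} → 2.
For row 3, column 2: row 3 already has {1, 2, 3, 4, 6}; that leaves 5.
At (row 5, col 3): row 5 already has {1, 2, 3, 5, 6}, so the value is 4.

b = 5, k = 3, x = 4, y = 2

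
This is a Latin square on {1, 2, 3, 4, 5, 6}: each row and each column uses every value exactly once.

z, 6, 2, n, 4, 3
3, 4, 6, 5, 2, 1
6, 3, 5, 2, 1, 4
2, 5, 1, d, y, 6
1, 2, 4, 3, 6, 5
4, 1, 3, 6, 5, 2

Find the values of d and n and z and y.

Cell (4,5): column 5 already has {1, 2, 4, 5, 6} → 3.
Cell (4,4): row 4 already has {1, 2, 3, 5, 6} → 4.
For row 1, column 4: column 4 already has {2, 3, 4, 5, 6}; that leaves 1.
For row 1, column 1: row 1 already has {1, 2, 3, 4, 6}; that leaves 5.

d = 4, n = 1, z = 5, y = 3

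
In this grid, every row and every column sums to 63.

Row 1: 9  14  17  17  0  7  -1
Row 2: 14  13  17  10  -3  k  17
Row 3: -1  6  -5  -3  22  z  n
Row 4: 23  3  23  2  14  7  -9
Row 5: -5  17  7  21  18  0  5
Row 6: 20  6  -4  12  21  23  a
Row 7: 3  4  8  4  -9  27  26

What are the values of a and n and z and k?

a = -15, n = 40, z = 4, k = -5

The known cells in row 6 total 78, leaving 63 − 78 = -15 for the blank.
The known cells in column 7 total 23, leaving 63 − 23 = 40 for the blank.
The known cells in row 3 total 59, leaving 63 − 59 = 4 for the blank.
The known cells in row 2 total 68, leaving 63 − 68 = -5 for the blank.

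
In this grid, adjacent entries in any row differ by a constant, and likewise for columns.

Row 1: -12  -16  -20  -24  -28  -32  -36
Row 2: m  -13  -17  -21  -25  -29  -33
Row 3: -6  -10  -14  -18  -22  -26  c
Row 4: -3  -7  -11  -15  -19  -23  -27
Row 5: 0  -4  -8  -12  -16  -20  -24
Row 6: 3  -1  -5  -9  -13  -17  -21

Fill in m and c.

m = -9, c = -30

Along each row the entries change by -4 per step; down each column they change by 3.
Row 2: from -13 at column 2, stepping by -4 to column 1 gives -9.
Row 3: from -6 at column 1, stepping by -4 to column 7 gives -30.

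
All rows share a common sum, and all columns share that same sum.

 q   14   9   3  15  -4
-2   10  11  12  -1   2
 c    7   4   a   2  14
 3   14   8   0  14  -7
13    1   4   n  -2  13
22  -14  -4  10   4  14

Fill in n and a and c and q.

Rows 2 and 4 both sum to 32, so that's the common total.
The known cells in row 1 total 37, leaving 32 − 37 = -5 for the blank.
The known cells in column 1 total 31, leaving 32 − 31 = 1 for the blank.
The known cells in row 3 total 28, leaving 32 − 28 = 4 for the blank.
The known cells in row 5 total 29, leaving 32 − 29 = 3 for the blank.

n = 3, a = 4, c = 1, q = -5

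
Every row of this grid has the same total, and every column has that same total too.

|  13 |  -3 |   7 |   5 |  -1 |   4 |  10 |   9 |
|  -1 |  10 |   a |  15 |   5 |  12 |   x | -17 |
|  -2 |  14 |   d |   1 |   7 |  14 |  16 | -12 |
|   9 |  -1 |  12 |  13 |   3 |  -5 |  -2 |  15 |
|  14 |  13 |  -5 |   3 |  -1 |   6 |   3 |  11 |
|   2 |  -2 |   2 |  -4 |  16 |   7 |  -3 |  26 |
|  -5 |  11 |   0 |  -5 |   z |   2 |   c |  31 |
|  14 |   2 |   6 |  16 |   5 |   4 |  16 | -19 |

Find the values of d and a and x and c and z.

d = 6, a = 16, x = 4, c = 0, z = 10

Rows 1 and 4 both sum to 44, so that's the common total.
Column 5 has -1 + 5 + 7 + 3 − 1 + 16 + 5 = 34; the blank must be 44 − 34 = 10.
Row 3 has -2 + 14 + 1 + 7 + 14 + 16 − 12 = 38; the blank must be 44 − 38 = 6.
Column 3 has 7 + 6 + 12 − 5 + 2 + 0 + 6 = 28; the blank must be 44 − 28 = 16.
Row 7 has -5 + 11 + 0 − 5 + 10 + 2 + 31 = 44; the blank must be 44 − 44 = 0.
Row 2 has -1 + 10 + 16 + 15 + 5 + 12 − 17 = 40; the blank must be 44 − 40 = 4.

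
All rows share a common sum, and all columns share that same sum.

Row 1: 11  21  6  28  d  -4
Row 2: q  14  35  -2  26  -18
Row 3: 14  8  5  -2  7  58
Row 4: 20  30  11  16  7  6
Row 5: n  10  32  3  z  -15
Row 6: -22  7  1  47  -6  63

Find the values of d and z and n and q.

Rows 3 and 4 both sum to 90, so that's the common total.
Row 2 has 14 + 35 − 2 + 26 − 18 = 55; the blank must be 90 − 55 = 35.
Column 1 has 11 + 35 + 14 + 20 − 22 = 58; the blank must be 90 − 58 = 32.
Row 5 has 32 + 10 + 32 + 3 − 15 = 62; the blank must be 90 − 62 = 28.
Row 1 has 11 + 21 + 6 + 28 − 4 = 62; the blank must be 90 − 62 = 28.

d = 28, z = 28, n = 32, q = 35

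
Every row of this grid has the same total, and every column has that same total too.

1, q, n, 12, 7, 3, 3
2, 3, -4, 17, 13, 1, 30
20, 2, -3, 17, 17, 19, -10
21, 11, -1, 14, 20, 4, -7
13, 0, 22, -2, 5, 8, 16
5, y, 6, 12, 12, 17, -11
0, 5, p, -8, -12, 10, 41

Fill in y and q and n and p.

y = 21, q = 20, n = 16, p = 26

Rows 2 and 3 both sum to 62, so that's the common total.
The known cells in row 7 total 36, leaving 62 − 36 = 26 for the blank.
The known cells in column 3 total 46, leaving 62 − 46 = 16 for the blank.
The known cells in row 1 total 42, leaving 62 − 42 = 20 for the blank.
The known cells in row 6 total 41, leaving 62 − 41 = 21 for the blank.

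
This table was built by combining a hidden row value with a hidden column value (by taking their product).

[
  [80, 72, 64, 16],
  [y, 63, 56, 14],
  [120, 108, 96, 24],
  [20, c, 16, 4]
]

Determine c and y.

Each row is a constant multiple of every other row — this is a multiplication table with the headers hidden.
Row 4 is 4/16 = 1/4 times row 1, so its entry in column 2 is 72 × 1/4 = 18.
Row 2 is 14/16 = 7/8 times row 1, so its entry in column 1 is 80 × 7/8 = 70.

c = 18, y = 70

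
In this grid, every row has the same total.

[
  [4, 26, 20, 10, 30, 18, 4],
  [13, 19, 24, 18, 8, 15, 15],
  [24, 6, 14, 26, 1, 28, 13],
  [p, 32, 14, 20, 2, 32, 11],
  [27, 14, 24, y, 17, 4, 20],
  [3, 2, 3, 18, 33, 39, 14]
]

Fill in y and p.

y = 6, p = 1

The complete rows each total 112.
Row 5 is missing 112 − 106 = 6 (since 27 + 14 + 24 + 17 + 4 + 20 = 106).
Row 4 is missing 112 − 111 = 1 (since 32 + 14 + 20 + 2 + 32 + 11 = 111).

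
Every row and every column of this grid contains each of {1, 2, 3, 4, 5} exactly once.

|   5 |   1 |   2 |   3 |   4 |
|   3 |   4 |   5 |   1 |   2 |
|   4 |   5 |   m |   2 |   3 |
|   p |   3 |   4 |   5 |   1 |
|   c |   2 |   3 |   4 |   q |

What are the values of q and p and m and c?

For row 5, column 5: column 5 already has {1, 2, 3, 4}; that leaves 5.
At (row 5, col 1): row 5 already has {2, 3, 4, 5}, so the value is 1.
At (row 3, col 3): row 3 already has {2, 3, 4, 5}, so the value is 1.
For row 4, column 1: row 4 already has {1, 3, 4, 5}; that leaves 2.

q = 5, p = 2, m = 1, c = 1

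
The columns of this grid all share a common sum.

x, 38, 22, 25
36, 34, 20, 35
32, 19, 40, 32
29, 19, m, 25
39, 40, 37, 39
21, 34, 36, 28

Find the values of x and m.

x = 27, m = 29

The complete columns each total 184.
Column 1 is missing 184 − 157 = 27 (since 36 + 32 + 29 + 39 + 21 = 157).
Column 3 is missing 184 − 155 = 29 (since 22 + 20 + 40 + 37 + 36 = 155).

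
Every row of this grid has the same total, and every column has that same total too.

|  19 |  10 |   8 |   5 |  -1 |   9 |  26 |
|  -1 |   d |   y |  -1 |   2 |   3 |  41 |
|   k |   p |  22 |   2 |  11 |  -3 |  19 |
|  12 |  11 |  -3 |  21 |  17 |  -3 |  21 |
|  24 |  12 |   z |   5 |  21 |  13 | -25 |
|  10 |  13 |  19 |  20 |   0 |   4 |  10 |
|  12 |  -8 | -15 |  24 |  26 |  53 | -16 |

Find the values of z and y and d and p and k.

Rows 1 and 4 both sum to 76, so that's the common total.
Column 1 has 19 − 1 + 12 + 24 + 10 + 12 = 76; the blank must be 76 − 76 = 0.
Row 3 has 0 + 22 + 2 + 11 − 3 + 19 = 51; the blank must be 76 − 51 = 25.
Column 2 has 10 + 25 + 11 + 12 + 13 − 8 = 63; the blank must be 76 − 63 = 13.
Row 2 has -1 + 13 − 1 + 2 + 3 + 41 = 57; the blank must be 76 − 57 = 19.
Row 5 has 24 + 12 + 5 + 21 + 13 − 25 = 50; the blank must be 76 − 50 = 26.

z = 26, y = 19, d = 13, p = 25, k = 0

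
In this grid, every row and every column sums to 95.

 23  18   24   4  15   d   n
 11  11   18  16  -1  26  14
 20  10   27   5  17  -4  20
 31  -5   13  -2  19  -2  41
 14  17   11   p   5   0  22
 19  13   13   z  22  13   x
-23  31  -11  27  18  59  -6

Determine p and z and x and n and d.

Row 5 has 14 + 17 + 11 + 5 + 0 + 22 = 69; the blank must be 95 − 69 = 26.
Column 6 has 26 − 4 − 2 + 0 + 13 + 59 = 92; the blank must be 95 − 92 = 3.
Row 1 has 23 + 18 + 24 + 4 + 15 + 3 = 87; the blank must be 95 − 87 = 8.
Column 7 has 8 + 14 + 20 + 41 + 22 − 6 = 99; the blank must be 95 − 99 = -4.
Row 6 has 19 + 13 + 13 + 22 + 13 − 4 = 76; the blank must be 95 − 76 = 19.

p = 26, z = 19, x = -4, n = 8, d = 3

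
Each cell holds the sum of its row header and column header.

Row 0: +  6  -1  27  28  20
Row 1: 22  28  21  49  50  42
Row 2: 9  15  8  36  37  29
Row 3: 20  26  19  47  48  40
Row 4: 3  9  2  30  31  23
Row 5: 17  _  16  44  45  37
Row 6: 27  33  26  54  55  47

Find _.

23

17 + 6 = 23.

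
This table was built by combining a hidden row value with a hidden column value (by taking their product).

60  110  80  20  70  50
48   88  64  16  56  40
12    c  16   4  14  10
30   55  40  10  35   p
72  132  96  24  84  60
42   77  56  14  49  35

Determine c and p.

Each row is a constant multiple of every other row — this is a multiplication table with the headers hidden.
Row 3 is 14/70 = 1/5 times row 1, so its entry in column 2 is 110 × 1/5 = 22.
Row 4 is 35/70 = 1/2 times row 1, so its entry in column 6 is 50 × 1/2 = 25.

c = 22, p = 25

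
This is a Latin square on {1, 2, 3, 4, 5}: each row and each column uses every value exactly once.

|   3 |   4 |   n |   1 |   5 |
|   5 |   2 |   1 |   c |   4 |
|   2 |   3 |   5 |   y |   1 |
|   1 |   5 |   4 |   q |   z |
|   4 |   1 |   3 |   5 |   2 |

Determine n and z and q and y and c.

n = 2, z = 3, q = 2, y = 4, c = 3

For row 4, column 5: column 5 already has {1, 2, 4, 5}; that leaves 3.
At (row 3, col 4): row 3 already has {1, 2, 3, 5}, so the value is 4.
At (row 1, col 3): row 1 already has {1, 3, 4, 5}, so the value is 2.
Cell (4,4): row 4 already has {1, 3, 4, 5} → 2.
Cell (2,4): row 2 already has {1, 2, 4, 5} → 3.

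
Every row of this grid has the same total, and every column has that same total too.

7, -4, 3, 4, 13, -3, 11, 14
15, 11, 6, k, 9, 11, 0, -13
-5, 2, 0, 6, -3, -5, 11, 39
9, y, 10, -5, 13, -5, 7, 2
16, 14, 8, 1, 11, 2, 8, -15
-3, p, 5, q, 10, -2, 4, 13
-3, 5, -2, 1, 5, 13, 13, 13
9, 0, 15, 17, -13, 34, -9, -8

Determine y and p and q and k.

Rows 1 and 3 both sum to 45, so that's the common total.
The known cells in row 4 total 31, leaving 45 − 31 = 14 for the blank.
The known cells in row 2 total 39, leaving 45 − 39 = 6 for the blank.
The known cells in column 4 total 30, leaving 45 − 30 = 15 for the blank.
The known cells in row 6 total 42, leaving 45 − 42 = 3 for the blank.

y = 14, p = 3, q = 15, k = 6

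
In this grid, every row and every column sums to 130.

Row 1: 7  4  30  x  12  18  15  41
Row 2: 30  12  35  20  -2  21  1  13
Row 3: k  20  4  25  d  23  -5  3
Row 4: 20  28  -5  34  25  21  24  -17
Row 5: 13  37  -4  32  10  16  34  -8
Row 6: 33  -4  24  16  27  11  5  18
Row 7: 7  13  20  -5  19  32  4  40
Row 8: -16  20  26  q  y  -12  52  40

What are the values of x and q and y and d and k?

Row 1 has 7 + 4 + 30 + 12 + 18 + 15 + 41 = 127; the blank must be 130 − 127 = 3.
Column 1 has 7 + 30 + 20 + 13 + 33 + 7 − 16 = 94; the blank must be 130 − 94 = 36.
Row 3 has 36 + 20 + 4 + 25 + 23 − 5 + 3 = 106; the blank must be 130 − 106 = 24.
Column 5 has 12 − 2 + 24 + 25 + 10 + 27 + 19 = 115; the blank must be 130 − 115 = 15.
Row 8 has -16 + 20 + 26 + 15 − 12 + 52 + 40 = 125; the blank must be 130 − 125 = 5.

x = 3, q = 5, y = 15, d = 24, k = 36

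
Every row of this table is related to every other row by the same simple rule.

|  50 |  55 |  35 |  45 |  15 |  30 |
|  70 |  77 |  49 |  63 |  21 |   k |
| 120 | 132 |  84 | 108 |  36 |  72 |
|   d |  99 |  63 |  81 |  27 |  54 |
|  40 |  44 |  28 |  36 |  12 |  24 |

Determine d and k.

Each row is a constant multiple of every other row — this is a multiplication table with the headers hidden.
Row 4 is 63/35 = 9/5 times row 1, so its entry in column 1 is 50 × 9/5 = 90.
Row 2 is 49/35 = 7/5 times row 1, so its entry in column 6 is 30 × 7/5 = 42.

d = 90, k = 42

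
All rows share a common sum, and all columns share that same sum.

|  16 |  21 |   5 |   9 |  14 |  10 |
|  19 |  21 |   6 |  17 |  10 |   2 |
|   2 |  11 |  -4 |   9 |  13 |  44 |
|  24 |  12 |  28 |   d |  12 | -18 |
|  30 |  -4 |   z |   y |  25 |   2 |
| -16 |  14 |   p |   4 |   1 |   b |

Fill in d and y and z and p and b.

Rows 1 and 2 both sum to 75, so that's the common total.
Column 6 has 10 + 2 + 44 − 18 + 2 = 40; the blank must be 75 − 40 = 35.
Row 4 has 24 + 12 + 28 + 12 − 18 = 58; the blank must be 75 − 58 = 17.
Column 4 has 9 + 17 + 9 + 17 + 4 = 56; the blank must be 75 − 56 = 19.
Row 5 has 30 − 4 + 19 + 25 + 2 = 72; the blank must be 75 − 72 = 3.
Row 6 has -16 + 14 + 4 + 1 + 35 = 38; the blank must be 75 − 38 = 37.

d = 17, y = 19, z = 3, p = 37, b = 35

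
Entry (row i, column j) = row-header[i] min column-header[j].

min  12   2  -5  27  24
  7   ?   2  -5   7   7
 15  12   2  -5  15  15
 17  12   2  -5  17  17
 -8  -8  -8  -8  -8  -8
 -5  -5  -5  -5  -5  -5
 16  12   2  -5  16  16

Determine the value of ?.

7

min(7, 12) = 7.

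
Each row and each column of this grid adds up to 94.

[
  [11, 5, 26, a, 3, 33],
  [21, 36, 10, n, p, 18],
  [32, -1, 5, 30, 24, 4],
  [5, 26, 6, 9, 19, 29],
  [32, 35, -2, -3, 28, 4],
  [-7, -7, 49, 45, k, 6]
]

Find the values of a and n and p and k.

a = 16, n = -3, p = 12, k = 8

The known cells in row 6 total 86, leaving 94 − 86 = 8 for the blank.
The known cells in row 1 total 78, leaving 94 − 78 = 16 for the blank.
The known cells in column 4 total 97, leaving 94 − 97 = -3 for the blank.
The known cells in row 2 total 82, leaving 94 − 82 = 12 for the blank.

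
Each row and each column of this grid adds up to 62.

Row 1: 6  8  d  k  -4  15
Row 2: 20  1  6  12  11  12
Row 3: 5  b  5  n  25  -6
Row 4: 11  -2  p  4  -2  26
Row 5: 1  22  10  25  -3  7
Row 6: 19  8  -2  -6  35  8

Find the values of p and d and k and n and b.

p = 25, d = 18, k = 19, n = 8, b = 25

Column 2: 8 + 1 − 2 + 22 + 8 = 37, so its missing entry is 62 − 37 = 25.
Row 3: 5 + 25 + 5 + 25 − 6 = 54, so its missing entry is 62 − 54 = 8.
Column 4: 12 + 8 + 4 + 25 − 6 = 43, so its missing entry is 62 − 43 = 19.
Row 1: 6 + 8 + 19 − 4 + 15 = 44, so its missing entry is 62 − 44 = 18.
Row 4: 11 − 2 + 4 − 2 + 26 = 37, so its missing entry is 62 − 37 = 25.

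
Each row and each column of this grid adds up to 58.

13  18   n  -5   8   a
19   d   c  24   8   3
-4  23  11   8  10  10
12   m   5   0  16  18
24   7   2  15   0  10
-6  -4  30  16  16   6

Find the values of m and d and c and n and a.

Row 4 has 12 + 5 + 0 + 16 + 18 = 51; the blank must be 58 − 51 = 7.
Column 2 has 18 + 23 + 7 + 7 − 4 = 51; the blank must be 58 − 51 = 7.
Row 2 has 19 + 7 + 24 + 8 + 3 = 61; the blank must be 58 − 61 = -3.
Column 3 has -3 + 11 + 5 + 2 + 30 = 45; the blank must be 58 − 45 = 13.
Row 1 has 13 + 18 + 13 − 5 + 8 = 47; the blank must be 58 − 47 = 11.

m = 7, d = 7, c = -3, n = 13, a = 11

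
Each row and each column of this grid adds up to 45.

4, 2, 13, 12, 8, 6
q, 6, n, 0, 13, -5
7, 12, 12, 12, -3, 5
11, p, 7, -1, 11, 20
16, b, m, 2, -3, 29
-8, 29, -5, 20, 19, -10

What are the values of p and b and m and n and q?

p = -3, b = -1, m = 2, n = 16, q = 15

Row 4 has 11 + 7 − 1 + 11 + 20 = 48; the blank must be 45 − 48 = -3.
Column 1 has 4 + 7 + 11 + 16 − 8 = 30; the blank must be 45 − 30 = 15.
Row 2 has 15 + 6 + 0 + 13 − 5 = 29; the blank must be 45 − 29 = 16.
Column 3 has 13 + 16 + 12 + 7 − 5 = 43; the blank must be 45 − 43 = 2.
Row 5 has 16 + 2 + 2 − 3 + 29 = 46; the blank must be 45 − 46 = -1.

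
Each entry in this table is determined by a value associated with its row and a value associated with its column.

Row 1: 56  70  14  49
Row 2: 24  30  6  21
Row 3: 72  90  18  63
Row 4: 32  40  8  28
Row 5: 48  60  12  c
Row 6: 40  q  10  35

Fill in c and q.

Each row is a constant multiple of every other row — this is a multiplication table with the headers hidden.
Row 5 is 48/56 = 6/7 times row 1, so its entry in column 4 is 49 × 6/7 = 42.
Row 6 is 40/56 = 5/7 times row 1, so its entry in column 2 is 70 × 5/7 = 50.

c = 42, q = 50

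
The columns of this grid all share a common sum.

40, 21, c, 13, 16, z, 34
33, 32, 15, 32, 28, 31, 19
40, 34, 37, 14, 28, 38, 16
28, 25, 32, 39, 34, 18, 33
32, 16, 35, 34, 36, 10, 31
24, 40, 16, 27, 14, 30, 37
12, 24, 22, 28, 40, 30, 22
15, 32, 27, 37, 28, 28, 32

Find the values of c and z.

c = 40, z = 39

Column 1 sums to 224 and so does column 5; that's the common total.
In column 3 the known cells total 184, leaving 224 − 184 = 40.
In column 6 the known cells total 185, leaving 224 − 185 = 39.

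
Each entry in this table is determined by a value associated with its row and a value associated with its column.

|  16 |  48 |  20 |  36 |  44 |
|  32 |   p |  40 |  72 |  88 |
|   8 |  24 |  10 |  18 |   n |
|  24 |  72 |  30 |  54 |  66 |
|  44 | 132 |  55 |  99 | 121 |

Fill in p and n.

p = 96, n = 22

Each row is a constant multiple of every other row — this is a multiplication table with the headers hidden.
Row 2 is 32/16 = 2/1 times row 1, so its entry in column 2 is 48 × 2/1 = 96.
Row 3 is 8/16 = 1/2 times row 1, so its entry in column 5 is 44 × 1/2 = 22.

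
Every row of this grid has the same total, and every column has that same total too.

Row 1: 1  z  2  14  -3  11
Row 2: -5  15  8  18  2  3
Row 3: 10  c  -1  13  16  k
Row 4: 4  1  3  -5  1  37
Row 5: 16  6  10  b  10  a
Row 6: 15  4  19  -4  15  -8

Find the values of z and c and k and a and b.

Rows 2 and 4 both sum to 41, so that's the common total.
The known cells in row 1 total 25, leaving 41 − 25 = 16 for the blank.
The known cells in column 2 total 42, leaving 41 − 42 = -1 for the blank.
The known cells in column 4 total 36, leaving 41 − 36 = 5 for the blank.
The known cells in row 5 total 47, leaving 41 − 47 = -6 for the blank.
The known cells in row 3 total 37, leaving 41 − 37 = 4 for the blank.

z = 16, c = -1, k = 4, a = -6, b = 5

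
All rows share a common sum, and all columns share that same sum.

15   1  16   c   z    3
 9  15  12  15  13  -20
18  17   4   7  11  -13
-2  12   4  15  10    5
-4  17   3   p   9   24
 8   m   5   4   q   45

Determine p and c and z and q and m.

p = -5, c = 8, z = 1, q = 0, m = -18

Rows 2 and 3 both sum to 44, so that's the common total.
Row 5 has -4 + 17 + 3 + 9 + 24 = 49; the blank must be 44 − 49 = -5.
Column 4 has 15 + 7 + 15 − 5 + 4 = 36; the blank must be 44 − 36 = 8.
Row 1 has 15 + 1 + 16 + 8 + 3 = 43; the blank must be 44 − 43 = 1.
Column 5 has 1 + 13 + 11 + 10 + 9 = 44; the blank must be 44 − 44 = 0.
Row 6 has 8 + 5 + 4 + 0 + 45 = 62; the blank must be 44 − 62 = -18.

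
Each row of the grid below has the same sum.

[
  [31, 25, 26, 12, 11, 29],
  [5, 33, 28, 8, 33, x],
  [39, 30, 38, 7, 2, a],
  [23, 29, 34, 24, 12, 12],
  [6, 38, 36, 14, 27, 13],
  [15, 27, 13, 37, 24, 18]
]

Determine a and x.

a = 18, x = 27

Row 1 sums to 134 and so does row 6; that's the common total.
In row 3 the known cells total 116, leaving 134 − 116 = 18.
In row 2 the known cells total 107, leaving 134 − 107 = 27.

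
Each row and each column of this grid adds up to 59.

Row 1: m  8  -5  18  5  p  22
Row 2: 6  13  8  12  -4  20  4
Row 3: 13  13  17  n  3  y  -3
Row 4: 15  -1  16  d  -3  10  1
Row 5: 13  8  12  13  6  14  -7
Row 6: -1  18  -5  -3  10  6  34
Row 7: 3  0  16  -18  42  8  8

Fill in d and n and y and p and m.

d = 21, n = 16, y = 0, p = 1, m = 10

The known cells in column 1 total 49, leaving 59 − 49 = 10 for the blank.
The known cells in row 4 total 38, leaving 59 − 38 = 21 for the blank.
The known cells in column 4 total 43, leaving 59 − 43 = 16 for the blank.
The known cells in row 1 total 58, leaving 59 − 58 = 1 for the blank.
The known cells in row 3 total 59, leaving 59 − 59 = 0 for the blank.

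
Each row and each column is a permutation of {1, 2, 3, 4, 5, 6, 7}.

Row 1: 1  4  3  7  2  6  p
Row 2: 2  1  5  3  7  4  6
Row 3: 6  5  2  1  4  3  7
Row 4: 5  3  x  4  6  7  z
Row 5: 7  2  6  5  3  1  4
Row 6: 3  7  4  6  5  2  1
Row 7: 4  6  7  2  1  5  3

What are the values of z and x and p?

z = 2, x = 1, p = 5

For row 4, column 3: column 3 already has {2, 3, 4, 5, 6, 7}; that leaves 1.
Cell (4,7): row 4 already has {1, 3, 4, 5, 6, 7} → 2.
At (row 1, col 7): row 1 already has {1, 2, 3, 4, 6, 7}, so the value is 5.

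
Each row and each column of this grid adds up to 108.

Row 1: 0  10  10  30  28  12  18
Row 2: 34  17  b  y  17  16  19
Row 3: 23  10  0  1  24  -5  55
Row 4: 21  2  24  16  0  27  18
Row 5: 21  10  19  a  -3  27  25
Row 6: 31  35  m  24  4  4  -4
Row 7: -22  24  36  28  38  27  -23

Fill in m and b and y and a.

m = 14, b = 5, y = 0, a = 9

Row 5: 21 + 10 + 19 − 3 + 27 + 25 = 99, so its missing entry is 108 − 99 = 9.
Column 4: 30 + 1 + 16 + 9 + 24 + 28 = 108, so its missing entry is 108 − 108 = 0.
Row 2: 34 + 17 + 0 + 17 + 16 + 19 = 103, so its missing entry is 108 − 103 = 5.
Row 6: 31 + 35 + 24 + 4 + 4 − 4 = 94, so its missing entry is 108 − 94 = 14.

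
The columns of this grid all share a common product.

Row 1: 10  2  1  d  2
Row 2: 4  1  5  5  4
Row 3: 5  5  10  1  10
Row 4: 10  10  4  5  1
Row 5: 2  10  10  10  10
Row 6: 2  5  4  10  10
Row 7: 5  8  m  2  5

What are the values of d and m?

d = 8, m = 5

Columns 1 and 5 each multiply to 40000, so every column has product 40000.
Column 4: 5×1×5×10×10×2 = 5000, so the missing entry is 40000 ÷ 5000 = 8.
Column 3: 1×5×10×4×10×4 = 8000, so the missing entry is 40000 ÷ 8000 = 5.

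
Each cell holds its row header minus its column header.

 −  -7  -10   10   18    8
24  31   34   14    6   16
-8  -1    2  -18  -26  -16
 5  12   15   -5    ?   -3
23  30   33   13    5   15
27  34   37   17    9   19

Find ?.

-13

5 − 18 = -13.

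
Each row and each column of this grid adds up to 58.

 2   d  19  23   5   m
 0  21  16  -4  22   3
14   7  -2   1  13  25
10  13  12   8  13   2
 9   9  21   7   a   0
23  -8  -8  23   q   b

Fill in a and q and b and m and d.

a = 12, q = -7, b = 35, m = -7, d = 16

The known cells in row 5 total 46, leaving 58 − 46 = 12 for the blank.
The known cells in column 2 total 42, leaving 58 − 42 = 16 for the blank.
The known cells in column 5 total 65, leaving 58 − 65 = -7 for the blank.
The known cells in row 6 total 23, leaving 58 − 23 = 35 for the blank.
The known cells in row 1 total 65, leaving 58 − 65 = -7 for the blank.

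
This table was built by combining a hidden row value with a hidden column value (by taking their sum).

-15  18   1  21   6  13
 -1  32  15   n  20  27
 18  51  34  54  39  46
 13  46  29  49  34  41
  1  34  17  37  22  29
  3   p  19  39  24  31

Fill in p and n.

p = 36, n = 35

The difference between any two rows is the same in every column — this is an addition table with the headers hidden.
Row 6 minus row 1 is 19 − 1 = 18, so its entry in column 2 is 18 + 18 = 36.
Row 2 minus row 1 is 15 − 1 = 14, so its entry in column 4 is 21 + 14 = 35.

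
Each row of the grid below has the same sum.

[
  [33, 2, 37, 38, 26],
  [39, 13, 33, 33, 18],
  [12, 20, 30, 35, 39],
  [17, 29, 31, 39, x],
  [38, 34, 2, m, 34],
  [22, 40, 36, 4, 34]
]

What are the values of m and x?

m = 28, x = 20

Rows 1 and 2 both add up to 136, so every row sums to 136.
Row 5: 38 + 34 + 2 + 34 = 108, so the missing entry is 136 − 108 = 28.
Row 4: 17 + 29 + 31 + 39 = 116, so the missing entry is 136 − 116 = 20.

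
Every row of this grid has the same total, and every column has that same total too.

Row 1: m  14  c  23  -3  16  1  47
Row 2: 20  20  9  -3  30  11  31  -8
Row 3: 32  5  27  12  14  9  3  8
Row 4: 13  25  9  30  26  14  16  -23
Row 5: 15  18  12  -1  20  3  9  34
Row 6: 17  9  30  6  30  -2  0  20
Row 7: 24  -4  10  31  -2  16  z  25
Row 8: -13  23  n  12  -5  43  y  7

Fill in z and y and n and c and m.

z = 10, y = 40, n = 3, c = 10, m = 2

Rows 2 and 3 both sum to 110, so that's the common total.
Column 1 has 20 + 32 + 13 + 15 + 17 + 24 − 13 = 108; the blank must be 110 − 108 = 2.
Row 1 has 2 + 14 + 23 − 3 + 16 + 1 + 47 = 100; the blank must be 110 − 100 = 10.
Column 3 has 10 + 9 + 27 + 9 + 12 + 30 + 10 = 107; the blank must be 110 − 107 = 3.
Row 8 has -13 + 23 + 3 + 12 − 5 + 43 + 7 = 70; the blank must be 110 − 70 = 40.
Row 7 has 24 − 4 + 10 + 31 − 2 + 16 + 25 = 100; the blank must be 110 − 100 = 10.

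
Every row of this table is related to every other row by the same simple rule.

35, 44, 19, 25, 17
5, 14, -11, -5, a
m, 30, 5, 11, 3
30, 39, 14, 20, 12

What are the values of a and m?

a = -13, m = 21

The difference between any two rows is the same in every column — this is an addition table with the headers hidden.
Row 2 minus row 1 is 14 − 44 = -30, so its entry in column 5 is 17 + (-30) = -13.
Row 3 minus row 1 is 30 − 44 = -14, so its entry in column 1 is 35 + (-14) = 21.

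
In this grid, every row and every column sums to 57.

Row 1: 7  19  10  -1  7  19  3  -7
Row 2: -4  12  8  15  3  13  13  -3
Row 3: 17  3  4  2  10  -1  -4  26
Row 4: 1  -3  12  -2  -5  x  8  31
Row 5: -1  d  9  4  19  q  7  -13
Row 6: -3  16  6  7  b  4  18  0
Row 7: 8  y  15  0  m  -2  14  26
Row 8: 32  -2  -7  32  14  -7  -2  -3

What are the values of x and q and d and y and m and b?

Row 6 has -3 + 16 + 6 + 7 + 4 + 18 + 0 = 48; the blank must be 57 − 48 = 9.
Column 5 has 7 + 3 + 10 − 5 + 19 + 9 + 14 = 57; the blank must be 57 − 57 = 0.
Row 7 has 8 + 15 + 0 + 0 − 2 + 14 + 26 = 61; the blank must be 57 − 61 = -4.
Column 2 has 19 + 12 + 3 − 3 + 16 − 4 − 2 = 41; the blank must be 57 − 41 = 16.
Row 5 has -1 + 16 + 9 + 4 + 19 + 7 − 13 = 41; the blank must be 57 − 41 = 16.
Row 4 has 1 − 3 + 12 − 2 − 5 + 8 + 31 = 42; the blank must be 57 − 42 = 15.

x = 15, q = 16, d = 16, y = -4, m = 0, b = 9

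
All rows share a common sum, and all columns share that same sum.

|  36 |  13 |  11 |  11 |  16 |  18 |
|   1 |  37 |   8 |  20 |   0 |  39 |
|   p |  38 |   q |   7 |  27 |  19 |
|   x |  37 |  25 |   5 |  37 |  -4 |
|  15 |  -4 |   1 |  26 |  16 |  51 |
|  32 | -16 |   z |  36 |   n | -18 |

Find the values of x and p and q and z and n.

Rows 1 and 2 both sum to 105, so that's the common total.
Column 5 has 16 + 0 + 27 + 37 + 16 = 96; the blank must be 105 − 96 = 9.
Row 4 has 37 + 25 + 5 + 37 − 4 = 100; the blank must be 105 − 100 = 5.
Column 1 has 36 + 1 + 5 + 15 + 32 = 89; the blank must be 105 − 89 = 16.
Row 3 has 16 + 38 + 7 + 27 + 19 = 107; the blank must be 105 − 107 = -2.
Row 6 has 32 − 16 + 36 + 9 − 18 = 43; the blank must be 105 − 43 = 62.

x = 5, p = 16, q = -2, z = 62, n = 9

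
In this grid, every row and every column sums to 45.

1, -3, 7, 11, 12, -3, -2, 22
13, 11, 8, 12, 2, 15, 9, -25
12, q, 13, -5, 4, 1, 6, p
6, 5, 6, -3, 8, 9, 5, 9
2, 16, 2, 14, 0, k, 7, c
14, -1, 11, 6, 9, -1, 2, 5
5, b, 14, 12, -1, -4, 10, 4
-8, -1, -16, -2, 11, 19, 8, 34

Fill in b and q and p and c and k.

The known cells in row 7 total 40, leaving 45 − 40 = 5 for the blank.
The known cells in column 2 total 32, leaving 45 − 32 = 13 for the blank.
The known cells in row 3 total 44, leaving 45 − 44 = 1 for the blank.
The known cells in column 6 total 36, leaving 45 − 36 = 9 for the blank.
The known cells in row 5 total 50, leaving 45 − 50 = -5 for the blank.

b = 5, q = 13, p = 1, c = -5, k = 9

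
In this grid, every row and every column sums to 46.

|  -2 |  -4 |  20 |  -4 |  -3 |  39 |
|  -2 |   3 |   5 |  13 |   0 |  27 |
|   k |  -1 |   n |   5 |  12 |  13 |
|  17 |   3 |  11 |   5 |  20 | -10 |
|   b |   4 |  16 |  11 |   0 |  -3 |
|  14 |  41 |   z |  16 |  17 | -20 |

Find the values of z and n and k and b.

Row 5: 4 + 16 + 11 + 0 − 3 = 28, so its missing entry is 46 − 28 = 18.
Column 1: -2 − 2 + 17 + 18 + 14 = 45, so its missing entry is 46 − 45 = 1.
Row 3: 1 − 1 + 5 + 12 + 13 = 30, so its missing entry is 46 − 30 = 16.
Row 6: 14 + 41 + 16 + 17 − 20 = 68, so its missing entry is 46 − 68 = -22.

z = -22, n = 16, k = 1, b = 18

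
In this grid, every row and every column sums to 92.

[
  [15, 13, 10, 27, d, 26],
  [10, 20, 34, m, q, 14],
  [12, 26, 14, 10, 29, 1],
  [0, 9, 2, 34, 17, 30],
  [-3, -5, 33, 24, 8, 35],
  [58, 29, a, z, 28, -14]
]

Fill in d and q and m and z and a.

The known cells in row 1 total 91, leaving 92 − 91 = 1 for the blank.
The known cells in column 5 total 83, leaving 92 − 83 = 9 for the blank.
The known cells in row 2 total 87, leaving 92 − 87 = 5 for the blank.
The known cells in column 4 total 100, leaving 92 − 100 = -8 for the blank.
The known cells in row 6 total 93, leaving 92 − 93 = -1 for the blank.

d = 1, q = 9, m = 5, z = -8, a = -1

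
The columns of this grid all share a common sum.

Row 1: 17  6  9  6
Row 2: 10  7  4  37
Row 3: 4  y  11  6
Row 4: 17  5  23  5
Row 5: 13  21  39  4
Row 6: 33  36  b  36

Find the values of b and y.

Column 1 sums to 94 and so does column 4; that's the common total.
In column 3 the known cells total 86, leaving 94 − 86 = 8.
In column 2 the known cells total 75, leaving 94 − 75 = 19.

b = 8, y = 19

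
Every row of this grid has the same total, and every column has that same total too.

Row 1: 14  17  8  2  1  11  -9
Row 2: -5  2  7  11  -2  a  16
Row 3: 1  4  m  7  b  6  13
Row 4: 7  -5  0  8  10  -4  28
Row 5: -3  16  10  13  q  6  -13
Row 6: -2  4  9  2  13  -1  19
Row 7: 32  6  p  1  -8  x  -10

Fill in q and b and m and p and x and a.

Rows 1 and 4 both sum to 44, so that's the common total.
The known cells in row 5 total 29, leaving 44 − 29 = 15 for the blank.
The known cells in column 5 total 29, leaving 44 − 29 = 15 for the blank.
The known cells in row 2 total 29, leaving 44 − 29 = 15 for the blank.
The known cells in column 6 total 33, leaving 44 − 33 = 11 for the blank.
The known cells in row 7 total 32, leaving 44 − 32 = 12 for the blank.
The known cells in row 3 total 46, leaving 44 − 46 = -2 for the blank.

q = 15, b = 15, m = -2, p = 12, x = 11, a = 15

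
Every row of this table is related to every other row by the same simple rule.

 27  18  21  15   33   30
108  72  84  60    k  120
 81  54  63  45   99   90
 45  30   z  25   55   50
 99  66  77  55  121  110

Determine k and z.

k = 132, z = 35

Each row is a constant multiple of every other row — this is a multiplication table with the headers hidden.
Row 2 is 120/30 = 4/1 times row 1, so its entry in column 5 is 33 × 4/1 = 132.
Row 4 is 50/30 = 5/3 times row 1, so its entry in column 3 is 21 × 5/3 = 35.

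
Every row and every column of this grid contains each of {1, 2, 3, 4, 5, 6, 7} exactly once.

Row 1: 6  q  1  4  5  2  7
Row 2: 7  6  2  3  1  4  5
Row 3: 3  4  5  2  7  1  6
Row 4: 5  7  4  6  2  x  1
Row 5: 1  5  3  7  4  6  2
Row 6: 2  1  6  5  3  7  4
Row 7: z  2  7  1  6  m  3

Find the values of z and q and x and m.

Cell (1,2): row 1 already has {1, 2, 4, 5, 6, 7} → 3.
For row 4, column 6: row 4 already has {1, 2, 4, 5, 6, 7}; that leaves 3.
At (row 7, col 6): column 6 already has {1, 2, 3, 4, 6, 7}, so the value is 5.
Cell (7,1): row 7 already has {1, 2, 3, 5, 6, 7} → 4.

z = 4, q = 3, x = 3, m = 5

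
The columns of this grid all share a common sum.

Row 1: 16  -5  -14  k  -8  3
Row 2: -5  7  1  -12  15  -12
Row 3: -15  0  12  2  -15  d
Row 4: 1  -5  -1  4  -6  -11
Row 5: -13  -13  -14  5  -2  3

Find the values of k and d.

k = -15, d = 1

Columns 1 and 3 both add up to -16, so every column sums to -16.
Column 4: -12 + 2 + 4 + 5 = -1, so the missing entry is -16 − (-1) = -15.
Column 6: 3 − 12 − 11 + 3 = -17, so the missing entry is -16 − (-17) = 1.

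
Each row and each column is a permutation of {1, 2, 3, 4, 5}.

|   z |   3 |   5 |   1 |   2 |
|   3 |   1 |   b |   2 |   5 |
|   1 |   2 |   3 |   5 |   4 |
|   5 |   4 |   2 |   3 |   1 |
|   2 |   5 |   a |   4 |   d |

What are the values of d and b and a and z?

At (row 5, col 5): column 5 already has {1, 2, 4, 5}, so the value is 3.
At (row 2, col 3): row 2 already has {1, 2, 3, 5}, so the value is 4.
Cell (5,3): row 5 already has {2, 3, 4, 5} → 1.
Cell (1,1): row 1 already has {1, 2, 3, 5} → 4.

d = 3, b = 4, a = 1, z = 4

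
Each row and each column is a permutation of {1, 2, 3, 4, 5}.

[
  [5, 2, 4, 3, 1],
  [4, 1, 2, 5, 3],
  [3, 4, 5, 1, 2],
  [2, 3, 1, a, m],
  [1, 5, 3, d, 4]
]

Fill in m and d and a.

For row 4, column 5: column 5 already has {1, 2, 3, 4}; that leaves 5.
For row 4, column 4: row 4 already has {1, 2, 3, 5}; that leaves 4.
At (row 5, col 4): row 5 already has {1, 3, 4, 5}, so the value is 2.

m = 5, d = 2, a = 4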